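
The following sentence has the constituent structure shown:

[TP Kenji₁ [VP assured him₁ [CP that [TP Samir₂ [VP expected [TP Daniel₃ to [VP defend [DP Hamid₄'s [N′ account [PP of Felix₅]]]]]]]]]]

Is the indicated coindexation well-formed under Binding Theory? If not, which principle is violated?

Principle B

The two coindexed NPs are *Kenji₁* and *him₁*.
*him₁* is a pronoun. Its binding domain is the matrix TP, whose subject is Kenji₁.
*Kenji₁* c-commands it within that domain and carries the same index.
The pronoun is locally bound → Principle B violation.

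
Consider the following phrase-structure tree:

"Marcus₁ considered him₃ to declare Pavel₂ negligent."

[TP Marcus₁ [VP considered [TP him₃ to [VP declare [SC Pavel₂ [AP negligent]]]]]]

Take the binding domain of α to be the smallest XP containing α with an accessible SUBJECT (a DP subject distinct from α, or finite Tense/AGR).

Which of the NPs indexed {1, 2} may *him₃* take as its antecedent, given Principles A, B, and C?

none

*him* is a pronoun, so Principle B applies: it must be free in its binding domain.
Binding domain of *him₃*: the matrix TP, whose subject is Marcus₁.
*Marcus₁* c-commands the pronoun within its binding domain → coindexation would violate Principle B.
*Pavel₂*: the pronoun c-commands this R-expression → coindexation would violate Principle C on *Pavel₂*.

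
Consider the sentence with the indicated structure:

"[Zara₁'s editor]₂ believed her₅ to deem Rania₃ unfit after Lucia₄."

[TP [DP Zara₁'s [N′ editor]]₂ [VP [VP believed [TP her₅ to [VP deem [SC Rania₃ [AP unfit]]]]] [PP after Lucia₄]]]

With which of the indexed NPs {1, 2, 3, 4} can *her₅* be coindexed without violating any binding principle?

*her* is a pronoun, so Principle B applies: it must be free in its binding domain.
Binding domain of *her₅*: the matrix TP, whose subject is [Zara₁'s editor]₂.
*Zara₁* and the pronoun do not c-command one another → neither Principle B nor Principle C is at stake; coindexation permitted.
*[Zara₁'s editor]₂* c-commands the pronoun within its binding domain → coindexation would violate Principle B.
*Rania₃*: the pronoun c-commands this R-expression → coindexation would violate Principle C on *Rania₃*.
*Lucia₄* and the pronoun do not c-command one another → neither Principle B nor Principle C is at stake; coindexation permitted.

{1, 4}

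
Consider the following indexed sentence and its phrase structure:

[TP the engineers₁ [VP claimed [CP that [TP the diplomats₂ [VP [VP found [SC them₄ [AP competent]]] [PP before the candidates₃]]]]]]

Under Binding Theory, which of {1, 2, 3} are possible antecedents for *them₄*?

{1, 3}

*them* is a pronoun, so Principle B applies: it must be free in its binding domain.
Binding domain of *them₄*: the embedded TP, whose subject is the diplomats₂.
*the engineers₁* c-commands the pronoun but from outside its binding domain, and is not c-commanded by it → coindexation permitted.
*the diplomats₂* c-commands the pronoun within its binding domain → coindexation would violate Principle B.
*the candidates₃* and the pronoun do not c-command one another → neither Principle B nor Principle C is at stake; coindexation permitted.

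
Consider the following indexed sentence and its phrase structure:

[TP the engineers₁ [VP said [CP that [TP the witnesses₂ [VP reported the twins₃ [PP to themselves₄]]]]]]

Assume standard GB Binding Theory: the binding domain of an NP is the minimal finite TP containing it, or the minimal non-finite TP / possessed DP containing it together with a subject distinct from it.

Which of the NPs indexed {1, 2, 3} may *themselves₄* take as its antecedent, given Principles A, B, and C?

*themselves* is an anaphor, so Principle A applies: it must be bound in its binding domain.
Binding domain of *themselves₄*: the embedded TP, whose subject is the witnesses₂.
*the engineers₁* c-commands the anaphor but is outside its binding domain → cannot satisfy Principle A.
*the witnesses₂* c-commands the anaphor within its binding domain → licit binder.
*the twins₃* c-commands the anaphor within its binding domain → licit binder.

{2, 3}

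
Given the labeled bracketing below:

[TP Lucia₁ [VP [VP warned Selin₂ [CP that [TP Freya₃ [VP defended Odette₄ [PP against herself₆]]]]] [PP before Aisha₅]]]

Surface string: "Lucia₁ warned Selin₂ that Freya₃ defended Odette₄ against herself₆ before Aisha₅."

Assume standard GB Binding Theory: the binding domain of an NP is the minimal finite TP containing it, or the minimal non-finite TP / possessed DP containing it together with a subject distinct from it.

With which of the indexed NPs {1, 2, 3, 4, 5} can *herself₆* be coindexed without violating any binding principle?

*herself* is an anaphor, so Principle A applies: it must be bound in its binding domain.
Binding domain of *herself₆*: the embedded TP, whose subject is Freya₃.
*Lucia₁* c-commands the anaphor but is outside its binding domain → cannot satisfy Principle A.
*Selin₂* c-commands the anaphor but is outside its binding domain → cannot satisfy Principle A.
*Freya₃* c-commands the anaphor within its binding domain → licit binder.
*Odette₄* c-commands the anaphor within its binding domain → licit binder.
*Aisha₅* does not c-command the anaphor → cannot bind it.

{3, 4}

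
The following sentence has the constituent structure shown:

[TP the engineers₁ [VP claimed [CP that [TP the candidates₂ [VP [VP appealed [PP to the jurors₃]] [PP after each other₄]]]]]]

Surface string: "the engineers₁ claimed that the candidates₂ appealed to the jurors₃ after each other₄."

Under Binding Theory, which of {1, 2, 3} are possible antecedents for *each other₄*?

*each other* is an anaphor, so Principle A applies: it must be bound in its binding domain.
Binding domain of *each other₄*: the embedded TP, whose subject is the candidates₂.
*the engineers₁* c-commands the anaphor but is outside its binding domain → cannot satisfy Principle A.
*the candidates₂* c-commands the anaphor within its binding domain → licit binder.
*the jurors₃* does not c-command the anaphor → cannot bind it.

{2}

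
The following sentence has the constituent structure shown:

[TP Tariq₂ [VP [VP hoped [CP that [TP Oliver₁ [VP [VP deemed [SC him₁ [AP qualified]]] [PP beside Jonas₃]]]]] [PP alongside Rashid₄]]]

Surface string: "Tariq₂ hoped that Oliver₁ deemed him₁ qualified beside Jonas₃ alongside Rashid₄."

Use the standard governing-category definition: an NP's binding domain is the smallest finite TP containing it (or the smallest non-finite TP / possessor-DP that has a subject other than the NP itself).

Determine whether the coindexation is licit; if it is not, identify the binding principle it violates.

Principle B

The two coindexed NPs are *Oliver₁* and *him₁*.
*him₁* is a pronoun. Its binding domain is the embedded TP, whose subject is Oliver₁.
*Oliver₁* c-commands it within that domain and carries the same index.
The pronoun is locally bound → Principle B violation.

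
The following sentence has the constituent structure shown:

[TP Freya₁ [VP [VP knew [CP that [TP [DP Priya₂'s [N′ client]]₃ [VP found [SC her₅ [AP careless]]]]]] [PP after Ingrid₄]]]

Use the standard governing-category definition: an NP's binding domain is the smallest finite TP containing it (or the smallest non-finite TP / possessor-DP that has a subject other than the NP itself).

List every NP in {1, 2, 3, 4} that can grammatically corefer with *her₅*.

{1, 2, 4}

*her* is a pronoun, so Principle B applies: it must be free in its binding domain.
Binding domain of *her₅*: the embedded TP, whose subject is [Priya₂'s client]₃.
*Freya₁* c-commands the pronoun but from outside its binding domain, and is not c-commanded by it → coindexation permitted.
*Priya₂* and the pronoun do not c-command one another → neither Principle B nor Principle C is at stake; coindexation permitted.
*[Priya₂'s client]₃* c-commands the pronoun within its binding domain → coindexation would violate Principle B.
*Ingrid₄* and the pronoun do not c-command one another → neither Principle B nor Principle C is at stake; coindexation permitted.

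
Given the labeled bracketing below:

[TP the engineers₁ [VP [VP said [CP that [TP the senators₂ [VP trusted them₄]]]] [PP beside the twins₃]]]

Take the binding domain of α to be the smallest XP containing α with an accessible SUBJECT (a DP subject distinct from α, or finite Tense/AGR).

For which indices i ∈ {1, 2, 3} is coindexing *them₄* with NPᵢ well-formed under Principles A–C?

{1, 3}

*them* is a pronoun, so Principle B applies: it must be free in its binding domain.
Binding domain of *them₄*: the embedded TP, whose subject is the senators₂.
*the engineers₁* c-commands the pronoun but from outside its binding domain, and is not c-commanded by it → coindexation permitted.
*the senators₂* c-commands the pronoun within its binding domain → coindexation would violate Principle B.
*the twins₃* and the pronoun do not c-command one another → neither Principle B nor Principle C is at stake; coindexation permitted.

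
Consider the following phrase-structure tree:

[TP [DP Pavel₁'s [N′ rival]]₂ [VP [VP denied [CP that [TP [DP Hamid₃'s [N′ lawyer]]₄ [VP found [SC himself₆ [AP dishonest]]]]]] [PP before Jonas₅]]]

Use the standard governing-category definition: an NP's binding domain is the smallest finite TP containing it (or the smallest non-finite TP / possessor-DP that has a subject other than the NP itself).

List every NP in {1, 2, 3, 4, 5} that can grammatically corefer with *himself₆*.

*himself* is an anaphor, so Principle A applies: it must be bound in its binding domain.
Binding domain of *himself₆*: the embedded TP, whose subject is [Hamid₃'s lawyer]₄.
*Pavel₁* does not c-command the anaphor → cannot bind it.
*[Pavel₁'s rival]₂* c-commands the anaphor but is outside its binding domain → cannot satisfy Principle A.
*Hamid₃* does not c-command the anaphor → cannot bind it.
*[Hamid₃'s lawyer]₄* c-commands the anaphor within its binding domain → licit binder.
*Jonas₅* does not c-command the anaphor → cannot bind it.

{4}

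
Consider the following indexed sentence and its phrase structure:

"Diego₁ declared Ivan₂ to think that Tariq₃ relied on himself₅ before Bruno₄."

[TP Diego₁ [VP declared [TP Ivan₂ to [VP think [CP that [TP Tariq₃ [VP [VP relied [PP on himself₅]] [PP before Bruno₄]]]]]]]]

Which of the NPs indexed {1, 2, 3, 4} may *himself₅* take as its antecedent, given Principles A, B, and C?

*himself* is an anaphor, so Principle A applies: it must be bound in its binding domain.
Binding domain of *himself₅*: the embedded TP, whose subject is Tariq₃.
*Diego₁* c-commands the anaphor but is outside its binding domain → cannot satisfy Principle A.
*Ivan₂* c-commands the anaphor but is outside its binding domain → cannot satisfy Principle A.
*Tariq₃* c-commands the anaphor within its binding domain → licit binder.
*Bruno₄* does not c-command the anaphor → cannot bind it.

{3}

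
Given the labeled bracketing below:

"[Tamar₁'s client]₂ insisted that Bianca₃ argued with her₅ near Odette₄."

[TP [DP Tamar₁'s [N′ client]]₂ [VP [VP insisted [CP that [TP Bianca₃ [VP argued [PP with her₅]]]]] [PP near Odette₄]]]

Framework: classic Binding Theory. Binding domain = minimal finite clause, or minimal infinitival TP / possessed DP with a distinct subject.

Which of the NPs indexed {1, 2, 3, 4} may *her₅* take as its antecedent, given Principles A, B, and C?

{1, 2, 4}

*her* is a pronoun, so Principle B applies: it must be free in its binding domain.
Binding domain of *her₅*: the embedded TP, whose subject is Bianca₃.
*Tamar₁* and the pronoun do not c-command one another → neither Principle B nor Principle C is at stake; coindexation permitted.
*[Tamar₁'s client]₂* c-commands the pronoun but from outside its binding domain, and is not c-commanded by it → coindexation permitted.
*Bianca₃* c-commands the pronoun within its binding domain → coindexation would violate Principle B.
*Odette₄* and the pronoun do not c-command one another → neither Principle B nor Principle C is at stake; coindexation permitted.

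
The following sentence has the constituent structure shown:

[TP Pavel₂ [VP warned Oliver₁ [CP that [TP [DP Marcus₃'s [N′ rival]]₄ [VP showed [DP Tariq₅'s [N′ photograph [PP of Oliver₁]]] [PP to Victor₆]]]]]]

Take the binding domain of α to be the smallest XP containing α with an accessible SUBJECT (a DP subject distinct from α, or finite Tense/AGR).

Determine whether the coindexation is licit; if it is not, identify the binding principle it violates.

Principle C

The two coindexed NPs are *Oliver₁* (the lower occurrence) and *Oliver₁* (the higher occurrence).
*Oliver₁* (the lower occurrence) is an R-expression. Principle C requires it to be free everywhere.
*Oliver₁* (the higher occurrence) c-commands it and carries the same index.
The R-expression is bound → Principle C violation.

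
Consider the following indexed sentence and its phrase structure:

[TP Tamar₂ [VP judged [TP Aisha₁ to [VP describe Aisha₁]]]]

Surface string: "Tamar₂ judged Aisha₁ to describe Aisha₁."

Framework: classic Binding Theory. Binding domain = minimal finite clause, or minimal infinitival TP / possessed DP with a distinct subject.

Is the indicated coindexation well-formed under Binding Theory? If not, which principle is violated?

The two coindexed NPs are *Aisha₁* (the higher occurrence) and *Aisha₁* (the lower occurrence).
*Aisha₁* (the lower occurrence) is an R-expression. Principle C requires it to be free everywhere.
*Aisha₁* (the higher occurrence) c-commands it and carries the same index.
The R-expression is bound → Principle C violation.

Principle C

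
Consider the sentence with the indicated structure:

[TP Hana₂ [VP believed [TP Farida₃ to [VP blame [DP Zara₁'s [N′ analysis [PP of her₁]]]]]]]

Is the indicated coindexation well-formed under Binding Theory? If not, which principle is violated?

Principle B

The two coindexed NPs are *Zara₁* and *her₁*.
*her₁* is a pronoun. Its binding domain is the possessed DP, whose subject is Zara₁.
*Zara₁* c-commands it within that domain and carries the same index.
The pronoun is locally bound → Principle B violation.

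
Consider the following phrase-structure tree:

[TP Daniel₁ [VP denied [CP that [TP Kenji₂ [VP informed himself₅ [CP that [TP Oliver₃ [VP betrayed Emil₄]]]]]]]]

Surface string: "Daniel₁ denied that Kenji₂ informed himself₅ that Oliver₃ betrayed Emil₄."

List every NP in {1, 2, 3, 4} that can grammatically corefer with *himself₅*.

{2}

*himself* is an anaphor, so Principle A applies: it must be bound in its binding domain.
Binding domain of *himself₅*: the embedded TP, whose subject is Kenji₂.
*Daniel₁* c-commands the anaphor but is outside its binding domain → cannot satisfy Principle A.
*Kenji₂* c-commands the anaphor within its binding domain → licit binder.
*Oliver₃* does not c-command the anaphor → cannot bind it.
*Emil₄* does not c-command the anaphor → cannot bind it.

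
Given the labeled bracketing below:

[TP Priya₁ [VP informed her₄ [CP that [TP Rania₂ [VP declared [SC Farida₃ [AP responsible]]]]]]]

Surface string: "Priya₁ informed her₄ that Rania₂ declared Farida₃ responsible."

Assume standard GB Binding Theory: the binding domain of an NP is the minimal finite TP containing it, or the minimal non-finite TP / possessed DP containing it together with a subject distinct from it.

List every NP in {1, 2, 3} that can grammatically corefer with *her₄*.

none

*her* is a pronoun, so Principle B applies: it must be free in its binding domain.
Binding domain of *her₄*: the matrix TP, whose subject is Priya₁.
*Priya₁* c-commands the pronoun within its binding domain → coindexation would violate Principle B.
*Rania₂*: the pronoun c-commands this R-expression → coindexation would violate Principle C on *Rania₂*.
*Farida₃*: the pronoun c-commands this R-expression → coindexation would violate Principle C on *Farida₃*.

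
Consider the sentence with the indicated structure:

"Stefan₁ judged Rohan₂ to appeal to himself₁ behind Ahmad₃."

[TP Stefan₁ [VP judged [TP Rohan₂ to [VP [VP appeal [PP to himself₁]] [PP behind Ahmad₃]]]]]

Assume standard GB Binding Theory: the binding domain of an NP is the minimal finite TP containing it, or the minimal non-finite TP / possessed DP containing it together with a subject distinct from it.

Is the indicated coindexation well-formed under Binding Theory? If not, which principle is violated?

The two coindexed NPs are *Stefan₁* and *himself₁*.
*himself₁* is an anaphor. Principle A requires it to be bound within its binding domain — the embedded TP, whose subject is Rohan₂.
Within that domain it is c-commanded by *Rohan₂*, which does not share its index.
*Stefan₁* does c-command the anaphor, but from outside its binding domain.
The anaphor is unbound in its domain → Principle A violation.

Principle A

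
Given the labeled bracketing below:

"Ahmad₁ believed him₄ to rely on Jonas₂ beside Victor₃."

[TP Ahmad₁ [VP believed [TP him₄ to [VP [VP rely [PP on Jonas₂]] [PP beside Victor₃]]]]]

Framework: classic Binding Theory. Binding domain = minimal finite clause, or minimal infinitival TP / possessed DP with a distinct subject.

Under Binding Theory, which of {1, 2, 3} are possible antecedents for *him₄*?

*him* is a pronoun, so Principle B applies: it must be free in its binding domain.
Binding domain of *him₄*: the matrix TP, whose subject is Ahmad₁.
*Ahmad₁* c-commands the pronoun within its binding domain → coindexation would violate Principle B.
*Jonas₂*: the pronoun c-commands this R-expression → coindexation would violate Principle C on *Jonas₂*.
*Victor₃*: the pronoun c-commands this R-expression → coindexation would violate Principle C on *Victor₃*.

none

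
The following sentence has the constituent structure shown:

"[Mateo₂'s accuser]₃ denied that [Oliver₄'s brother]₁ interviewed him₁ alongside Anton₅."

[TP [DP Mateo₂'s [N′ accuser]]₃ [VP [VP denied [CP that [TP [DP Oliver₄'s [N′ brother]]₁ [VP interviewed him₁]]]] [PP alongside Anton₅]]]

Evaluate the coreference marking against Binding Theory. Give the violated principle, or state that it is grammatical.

The two coindexed NPs are *[Oliver₄'s brother]₁* and *him₁*.
*him₁* is a pronoun. Its binding domain is the embedded TP, whose subject is [Oliver₄'s brother]₁.
*[Oliver₄'s brother]₁* c-commands it within that domain and carries the same index.
The pronoun is locally bound → Principle B violation.

Principle B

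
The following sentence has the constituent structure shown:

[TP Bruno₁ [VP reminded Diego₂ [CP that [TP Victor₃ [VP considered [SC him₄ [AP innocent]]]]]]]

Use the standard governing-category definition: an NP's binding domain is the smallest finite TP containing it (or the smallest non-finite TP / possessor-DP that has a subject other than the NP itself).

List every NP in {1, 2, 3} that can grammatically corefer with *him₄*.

{1, 2}

*him* is a pronoun, so Principle B applies: it must be free in its binding domain.
Binding domain of *him₄*: the embedded TP, whose subject is Victor₃.
*Bruno₁* c-commands the pronoun but from outside its binding domain, and is not c-commanded by it → coindexation permitted.
*Diego₂* c-commands the pronoun but from outside its binding domain, and is not c-commanded by it → coindexation permitted.
*Victor₃* c-commands the pronoun within its binding domain → coindexation would violate Principle B.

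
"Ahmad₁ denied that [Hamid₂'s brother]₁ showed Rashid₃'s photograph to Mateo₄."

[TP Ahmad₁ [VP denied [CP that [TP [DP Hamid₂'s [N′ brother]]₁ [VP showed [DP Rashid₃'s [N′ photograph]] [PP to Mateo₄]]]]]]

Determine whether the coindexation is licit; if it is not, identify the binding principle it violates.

Principle C

The two coindexed NPs are *[Hamid₂'s brother]₁* and *Ahmad₁*.
*[Hamid₂'s brother]₁* is an R-expression. Principle C requires it to be free everywhere.
*Ahmad₁* c-commands it and carries the same index.
The R-expression is bound → Principle C violation.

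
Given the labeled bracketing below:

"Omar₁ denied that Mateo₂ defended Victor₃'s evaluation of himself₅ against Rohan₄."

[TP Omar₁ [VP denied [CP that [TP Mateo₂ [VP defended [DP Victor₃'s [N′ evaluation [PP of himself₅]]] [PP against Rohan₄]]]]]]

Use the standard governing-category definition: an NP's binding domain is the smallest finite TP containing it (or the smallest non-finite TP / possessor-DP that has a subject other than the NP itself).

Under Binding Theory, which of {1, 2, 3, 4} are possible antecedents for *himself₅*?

{3}

*himself* is an anaphor, so Principle A applies: it must be bound in its binding domain.
Binding domain of *himself₅*: the possessed DP, whose subject is Victor₃.
*Omar₁* c-commands the anaphor but is outside its binding domain → cannot satisfy Principle A.
*Mateo₂* c-commands the anaphor but is outside its binding domain → cannot satisfy Principle A.
*Victor₃* c-commands the anaphor within its binding domain → licit binder.
*Rohan₄* does not c-command the anaphor → cannot bind it.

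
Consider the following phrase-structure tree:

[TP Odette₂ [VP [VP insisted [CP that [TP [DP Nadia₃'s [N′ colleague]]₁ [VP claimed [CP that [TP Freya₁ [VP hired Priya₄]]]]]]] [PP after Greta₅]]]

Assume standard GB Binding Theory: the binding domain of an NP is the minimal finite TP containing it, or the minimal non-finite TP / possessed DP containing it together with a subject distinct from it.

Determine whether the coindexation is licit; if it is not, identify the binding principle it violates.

Principle C

The two coindexed NPs are *[Nadia₃'s colleague]₁* and *Freya₁*.
*Freya₁* is an R-expression. Principle C requires it to be free everywhere.
*[Nadia₃'s colleague]₁* c-commands it and carries the same index.
The R-expression is bound → Principle C violation.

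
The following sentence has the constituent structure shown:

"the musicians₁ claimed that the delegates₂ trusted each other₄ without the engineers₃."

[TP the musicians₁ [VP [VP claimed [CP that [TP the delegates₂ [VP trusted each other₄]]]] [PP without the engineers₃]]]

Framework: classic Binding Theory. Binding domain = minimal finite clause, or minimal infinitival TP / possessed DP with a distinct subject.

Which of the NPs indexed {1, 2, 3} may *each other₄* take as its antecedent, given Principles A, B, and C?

*each other* is an anaphor, so Principle A applies: it must be bound in its binding domain.
Binding domain of *each other₄*: the embedded TP, whose subject is the delegates₂.
*the musicians₁* c-commands the anaphor but is outside its binding domain → cannot satisfy Principle A.
*the delegates₂* c-commands the anaphor within its binding domain → licit binder.
*the engineers₃* does not c-command the anaphor → cannot bind it.

{2}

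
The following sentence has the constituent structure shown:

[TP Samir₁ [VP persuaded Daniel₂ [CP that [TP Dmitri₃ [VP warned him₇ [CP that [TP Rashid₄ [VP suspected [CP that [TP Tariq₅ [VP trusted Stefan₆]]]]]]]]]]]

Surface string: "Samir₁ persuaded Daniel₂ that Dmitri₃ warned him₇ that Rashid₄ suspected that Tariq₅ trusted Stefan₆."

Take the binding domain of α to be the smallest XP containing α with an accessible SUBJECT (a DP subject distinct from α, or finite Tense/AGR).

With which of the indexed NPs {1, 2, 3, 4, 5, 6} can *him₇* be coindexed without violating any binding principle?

*him* is a pronoun, so Principle B applies: it must be free in its binding domain.
Binding domain of *him₇*: the embedded TP, whose subject is Dmitri₃.
*Samir₁* c-commands the pronoun but from outside its binding domain, and is not c-commanded by it → coindexation permitted.
*Daniel₂* c-commands the pronoun but from outside its binding domain, and is not c-commanded by it → coindexation permitted.
*Dmitri₃* c-commands the pronoun within its binding domain → coindexation would violate Principle B.
*Rashid₄*: the pronoun c-commands this R-expression → coindexation would violate Principle C on *Rashid₄*.
*Tariq₅*: the pronoun c-commands this R-expression → coindexation would violate Principle C on *Tariq₅*.
*Stefan₆*: the pronoun c-commands this R-expression → coindexation would violate Principle C on *Stefan₆*.

{1, 2}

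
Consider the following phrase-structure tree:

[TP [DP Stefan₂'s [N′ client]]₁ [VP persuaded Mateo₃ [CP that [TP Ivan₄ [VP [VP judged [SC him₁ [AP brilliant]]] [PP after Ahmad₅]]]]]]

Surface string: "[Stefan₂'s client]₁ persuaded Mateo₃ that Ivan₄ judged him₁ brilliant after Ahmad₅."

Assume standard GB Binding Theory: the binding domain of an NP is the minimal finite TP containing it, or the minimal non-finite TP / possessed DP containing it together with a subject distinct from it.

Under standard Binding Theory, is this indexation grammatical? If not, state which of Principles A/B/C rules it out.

grammatical

The two coindexed NPs are *[Stefan₂'s client]₁* and *him₁*.
*him₁* is a pronoun; its binding domain is the embedded TP, whose subject is Ivan₄. Within that domain it is c-commanded only by *Ivan₄*, which carries a different index — the pronoun is free locally, so Principle B holds.
*[Stefan₂'s client]₁* is an R-expression; *him₁* does not c-command it, and no other NP shares its index, so Principle C is satisfied.
All principles are respected.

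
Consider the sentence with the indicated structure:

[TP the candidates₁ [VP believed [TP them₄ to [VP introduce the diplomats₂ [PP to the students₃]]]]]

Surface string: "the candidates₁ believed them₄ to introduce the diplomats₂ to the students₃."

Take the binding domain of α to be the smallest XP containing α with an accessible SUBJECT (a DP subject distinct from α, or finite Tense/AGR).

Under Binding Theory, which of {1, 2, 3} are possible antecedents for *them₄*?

none

*them* is a pronoun, so Principle B applies: it must be free in its binding domain.
Binding domain of *them₄*: the matrix TP, whose subject is the candidates₁.
*the candidates₁* c-commands the pronoun within its binding domain → coindexation would violate Principle B.
*the diplomats₂*: the pronoun c-commands this R-expression → coindexation would violate Principle C on *the diplomats₂*.
*the students₃*: the pronoun c-commands this R-expression → coindexation would violate Principle C on *the students₃*.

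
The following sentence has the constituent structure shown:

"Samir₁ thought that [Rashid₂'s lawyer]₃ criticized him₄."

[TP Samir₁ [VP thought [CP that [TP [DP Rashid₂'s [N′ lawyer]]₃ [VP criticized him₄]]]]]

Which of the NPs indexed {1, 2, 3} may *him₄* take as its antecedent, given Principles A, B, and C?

*him* is a pronoun, so Principle B applies: it must be free in its binding domain.
Binding domain of *him₄*: the embedded TP, whose subject is [Rashid₂'s lawyer]₃.
*Samir₁* c-commands the pronoun but from outside its binding domain, and is not c-commanded by it → coindexation permitted.
*Rashid₂* and the pronoun do not c-command one another → neither Principle B nor Principle C is at stake; coindexation permitted.
*[Rashid₂'s lawyer]₃* c-commands the pronoun within its binding domain → coindexation would violate Principle B.

{1, 2}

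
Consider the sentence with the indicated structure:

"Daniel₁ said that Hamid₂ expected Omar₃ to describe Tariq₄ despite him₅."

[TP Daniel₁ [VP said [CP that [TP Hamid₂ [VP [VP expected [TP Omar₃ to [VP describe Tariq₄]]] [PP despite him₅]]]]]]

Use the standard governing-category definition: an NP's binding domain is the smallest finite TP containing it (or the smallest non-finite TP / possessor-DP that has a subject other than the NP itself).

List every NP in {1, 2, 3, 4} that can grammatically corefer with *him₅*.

{1, 3, 4}

*him* is a pronoun, so Principle B applies: it must be free in its binding domain.
Binding domain of *him₅*: the embedded TP, whose subject is Hamid₂.
*Daniel₁* c-commands the pronoun but from outside its binding domain, and is not c-commanded by it → coindexation permitted.
*Hamid₂* c-commands the pronoun within its binding domain → coindexation would violate Principle B.
*Omar₃* and the pronoun do not c-command one another → neither Principle B nor Principle C is at stake; coindexation permitted.
*Tariq₄* and the pronoun do not c-command one another → neither Principle B nor Principle C is at stake; coindexation permitted.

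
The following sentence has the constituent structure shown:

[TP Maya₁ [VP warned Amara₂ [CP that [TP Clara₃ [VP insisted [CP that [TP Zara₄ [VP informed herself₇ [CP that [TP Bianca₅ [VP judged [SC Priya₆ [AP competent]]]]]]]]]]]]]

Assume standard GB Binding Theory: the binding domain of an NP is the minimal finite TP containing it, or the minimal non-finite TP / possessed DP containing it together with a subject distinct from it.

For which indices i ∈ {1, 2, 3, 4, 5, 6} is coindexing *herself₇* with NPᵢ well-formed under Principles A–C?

*herself* is an anaphor, so Principle A applies: it must be bound in its binding domain.
Binding domain of *herself₇*: the embedded TP, whose subject is Zara₄.
*Maya₁* c-commands the anaphor but is outside its binding domain → cannot satisfy Principle A.
*Amara₂* c-commands the anaphor but is outside its binding domain → cannot satisfy Principle A.
*Clara₃* c-commands the anaphor but is outside its binding domain → cannot satisfy Principle A.
*Zara₄* c-commands the anaphor within its binding domain → licit binder.
*Bianca₅* does not c-command the anaphor → cannot bind it.
*Priya₆* does not c-command the anaphor → cannot bind it.

{4}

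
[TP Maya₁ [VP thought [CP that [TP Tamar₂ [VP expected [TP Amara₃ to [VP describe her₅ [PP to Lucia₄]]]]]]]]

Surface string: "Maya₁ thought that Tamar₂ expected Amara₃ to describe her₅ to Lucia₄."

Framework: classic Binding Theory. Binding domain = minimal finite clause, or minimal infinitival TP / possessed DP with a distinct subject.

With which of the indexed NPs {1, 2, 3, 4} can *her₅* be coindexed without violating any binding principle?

{1, 2}

*her* is a pronoun, so Principle B applies: it must be free in its binding domain.
Binding domain of *her₅*: the embedded TP, whose subject is Amara₃.
*Maya₁* c-commands the pronoun but from outside its binding domain, and is not c-commanded by it → coindexation permitted.
*Tamar₂* c-commands the pronoun but from outside its binding domain, and is not c-commanded by it → coindexation permitted.
*Amara₃* c-commands the pronoun within its binding domain → coindexation would violate Principle B.
*Lucia₄*: the pronoun c-commands this R-expression → coindexation would violate Principle C on *Lucia₄*.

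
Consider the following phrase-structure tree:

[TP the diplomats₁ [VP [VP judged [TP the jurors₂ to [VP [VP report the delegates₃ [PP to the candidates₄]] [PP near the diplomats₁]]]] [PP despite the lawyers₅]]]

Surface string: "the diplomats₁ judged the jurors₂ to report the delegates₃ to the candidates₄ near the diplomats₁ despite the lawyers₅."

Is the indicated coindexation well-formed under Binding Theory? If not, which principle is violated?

The two coindexed NPs are *the diplomats₁* (the higher occurrence) and *the diplomats₁* (the lower occurrence).
*the diplomats₁* (the lower occurrence) is an R-expression. Principle C requires it to be free everywhere.
*the diplomats₁* (the higher occurrence) c-commands it and carries the same index.
The R-expression is bound → Principle C violation.

Principle C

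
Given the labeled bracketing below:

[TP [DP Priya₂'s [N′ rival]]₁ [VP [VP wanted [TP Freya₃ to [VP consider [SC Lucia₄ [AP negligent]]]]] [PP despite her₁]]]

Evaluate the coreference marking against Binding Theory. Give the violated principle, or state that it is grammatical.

The two coindexed NPs are *[Priya₂'s rival]₁* and *her₁*.
*her₁* is a pronoun. Its binding domain is the matrix TP, whose subject is [Priya₂'s rival]₁.
*[Priya₂'s rival]₁* c-commands it within that domain and carries the same index.
The pronoun is locally bound → Principle B violation.

Principle B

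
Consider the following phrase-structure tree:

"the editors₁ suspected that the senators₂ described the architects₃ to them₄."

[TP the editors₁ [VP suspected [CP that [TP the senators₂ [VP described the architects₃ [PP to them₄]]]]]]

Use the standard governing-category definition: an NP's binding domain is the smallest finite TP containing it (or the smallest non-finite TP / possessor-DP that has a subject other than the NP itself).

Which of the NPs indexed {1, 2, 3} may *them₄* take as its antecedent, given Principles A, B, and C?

{1}

*them* is a pronoun, so Principle B applies: it must be free in its binding domain.
Binding domain of *them₄*: the embedded TP, whose subject is the senators₂.
*the editors₁* c-commands the pronoun but from outside its binding domain, and is not c-commanded by it → coindexation permitted.
*the senators₂* c-commands the pronoun within its binding domain → coindexation would violate Principle B.
*the architects₃* c-commands the pronoun within its binding domain → coindexation would violate Principle B.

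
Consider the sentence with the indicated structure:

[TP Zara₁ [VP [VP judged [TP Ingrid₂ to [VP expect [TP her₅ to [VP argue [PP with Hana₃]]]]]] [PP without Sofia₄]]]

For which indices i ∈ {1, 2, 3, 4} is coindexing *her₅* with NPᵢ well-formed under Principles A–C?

{1, 4}

*her* is a pronoun, so Principle B applies: it must be free in its binding domain.
Binding domain of *her₅*: the embedded TP, whose subject is Ingrid₂.
*Zara₁* c-commands the pronoun but from outside its binding domain, and is not c-commanded by it → coindexation permitted.
*Ingrid₂* c-commands the pronoun within its binding domain → coindexation would violate Principle B.
*Hana₃*: the pronoun c-commands this R-expression → coindexation would violate Principle C on *Hana₃*.
*Sofia₄* and the pronoun do not c-command one another → neither Principle B nor Principle C is at stake; coindexation permitted.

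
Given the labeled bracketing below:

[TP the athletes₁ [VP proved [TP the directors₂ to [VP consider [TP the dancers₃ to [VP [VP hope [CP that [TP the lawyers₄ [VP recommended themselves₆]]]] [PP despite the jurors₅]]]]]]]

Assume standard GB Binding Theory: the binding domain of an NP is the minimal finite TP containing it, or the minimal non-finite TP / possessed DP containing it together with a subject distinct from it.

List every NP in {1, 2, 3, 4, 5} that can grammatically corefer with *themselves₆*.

{4}

*themselves* is an anaphor, so Principle A applies: it must be bound in its binding domain.
Binding domain of *themselves₆*: the embedded TP, whose subject is the lawyers₄.
*the athletes₁* c-commands the anaphor but is outside its binding domain → cannot satisfy Principle A.
*the directors₂* c-commands the anaphor but is outside its binding domain → cannot satisfy Principle A.
*the dancers₃* c-commands the anaphor but is outside its binding domain → cannot satisfy Principle A.
*the lawyers₄* c-commands the anaphor within its binding domain → licit binder.
*the jurors₅* does not c-command the anaphor → cannot bind it.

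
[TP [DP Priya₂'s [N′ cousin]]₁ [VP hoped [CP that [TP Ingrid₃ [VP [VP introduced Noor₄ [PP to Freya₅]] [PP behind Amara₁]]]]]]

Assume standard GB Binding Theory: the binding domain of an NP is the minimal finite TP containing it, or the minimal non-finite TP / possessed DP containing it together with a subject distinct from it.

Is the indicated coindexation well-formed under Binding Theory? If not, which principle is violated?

The two coindexed NPs are *[Priya₂'s cousin]₁* and *Amara₁*.
*Amara₁* is an R-expression. Principle C requires it to be free everywhere.
*[Priya₂'s cousin]₁* c-commands it and carries the same index.
The R-expression is bound → Principle C violation.

Principle C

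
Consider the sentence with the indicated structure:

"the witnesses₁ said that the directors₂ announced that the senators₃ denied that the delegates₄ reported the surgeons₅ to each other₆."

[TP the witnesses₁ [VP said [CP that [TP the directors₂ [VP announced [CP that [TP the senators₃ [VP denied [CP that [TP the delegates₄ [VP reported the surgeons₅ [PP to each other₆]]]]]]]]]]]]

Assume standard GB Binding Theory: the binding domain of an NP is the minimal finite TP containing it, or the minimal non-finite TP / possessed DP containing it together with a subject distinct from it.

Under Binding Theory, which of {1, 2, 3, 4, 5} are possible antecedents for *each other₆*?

*each other* is an anaphor, so Principle A applies: it must be bound in its binding domain.
Binding domain of *each other₆*: the embedded TP, whose subject is the delegates₄.
*the witnesses₁* c-commands the anaphor but is outside its binding domain → cannot satisfy Principle A.
*the directors₂* c-commands the anaphor but is outside its binding domain → cannot satisfy Principle A.
*the senators₃* c-commands the anaphor but is outside its binding domain → cannot satisfy Principle A.
*the delegates₄* c-commands the anaphor within its binding domain → licit binder.
*the surgeons₅* c-commands the anaphor within its binding domain → licit binder.

{4, 5}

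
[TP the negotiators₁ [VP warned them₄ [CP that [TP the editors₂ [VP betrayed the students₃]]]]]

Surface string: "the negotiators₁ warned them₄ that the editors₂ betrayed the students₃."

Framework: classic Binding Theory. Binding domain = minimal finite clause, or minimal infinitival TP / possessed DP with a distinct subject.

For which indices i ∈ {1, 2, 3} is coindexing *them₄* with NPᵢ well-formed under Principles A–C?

*them* is a pronoun, so Principle B applies: it must be free in its binding domain.
Binding domain of *them₄*: the matrix TP, whose subject is the negotiators₁.
*the negotiators₁* c-commands the pronoun within its binding domain → coindexation would violate Principle B.
*the editors₂*: the pronoun c-commands this R-expression → coindexation would violate Principle C on *the editors₂*.
*the students₃*: the pronoun c-commands this R-expression → coindexation would violate Principle C on *the students₃*.

none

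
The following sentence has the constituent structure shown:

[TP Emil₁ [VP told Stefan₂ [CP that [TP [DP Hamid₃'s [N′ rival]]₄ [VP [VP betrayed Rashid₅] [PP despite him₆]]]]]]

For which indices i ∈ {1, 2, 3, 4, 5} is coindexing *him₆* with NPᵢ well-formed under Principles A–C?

{1, 2, 3, 5}

*him* is a pronoun, so Principle B applies: it must be free in its binding domain.
Binding domain of *him₆*: the embedded TP, whose subject is [Hamid₃'s rival]₄.
*Emil₁* c-commands the pronoun but from outside its binding domain, and is not c-commanded by it → coindexation permitted.
*Stefan₂* c-commands the pronoun but from outside its binding domain, and is not c-commanded by it → coindexation permitted.
*Hamid₃* and the pronoun do not c-command one another → neither Principle B nor Principle C is at stake; coindexation permitted.
*[Hamid₃'s rival]₄* c-commands the pronoun within its binding domain → coindexation would violate Principle B.
*Rashid₅* and the pronoun do not c-command one another → neither Principle B nor Principle C is at stake; coindexation permitted.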